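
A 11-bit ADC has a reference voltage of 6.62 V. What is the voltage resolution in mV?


The resolution (LSB) of an ADC is Vref / 2^n.
LSB = 6.62 / 2^11
LSB = 6.62 / 2048
LSB = 0.00323242 V = 3.23242188 mV

3.23242188 mV


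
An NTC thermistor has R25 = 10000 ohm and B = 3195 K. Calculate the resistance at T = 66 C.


NTC thermistor equation: Rt = R25 * exp(B * (1/T - 1/T25)).
T in Kelvin: 339.15 K, T25 = 298.15 K
1/T - 1/T25 = 1/339.15 - 1/298.15 = -0.00040547
B * (1/T - 1/T25) = 3195 * -0.00040547 = -1.2955
Rt = 10000 * exp(-1.2955) = 2737.7 ohm

2737.7 ohm


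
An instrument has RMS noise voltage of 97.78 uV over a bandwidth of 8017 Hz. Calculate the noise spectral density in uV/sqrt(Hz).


Noise spectral density = Vrms / sqrt(BW).
NSD = 97.78 / sqrt(8017)
NSD = 97.78 / 89.5377
NSD = 1.0921 uV/sqrt(Hz)

1.0921 uV/sqrt(Hz)


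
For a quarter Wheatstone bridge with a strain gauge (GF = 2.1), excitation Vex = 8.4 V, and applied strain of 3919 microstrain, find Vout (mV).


Quarter bridge output: Vout = (GF * epsilon * Vex) / 4.
Vout = (2.1 * 3919e-6 * 8.4) / 4
Vout = 0.06913116 / 4 V
Vout = 0.01728279 V = 17.2828 mV

17.2828 mV


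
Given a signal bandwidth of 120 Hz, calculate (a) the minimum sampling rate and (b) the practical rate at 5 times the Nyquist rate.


By Nyquist theorem, fs_min = 2 * fmax.
fs_min = 2 * 120 = 240 Hz
Practical rate = 5 * fs_min = 5 * 240 = 1200 Hz

fs_min = 240 Hz, fs_practical = 1200 Hz


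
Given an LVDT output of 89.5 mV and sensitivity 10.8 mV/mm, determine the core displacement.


Displacement = Vout / sensitivity.
d = 89.5 / 10.8
d = 8.287 mm

8.287 mm


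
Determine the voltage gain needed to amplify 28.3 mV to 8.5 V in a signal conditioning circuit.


Gain = Vout / Vin (converting to same units).
G = 8.5 V / 28.3 mV
G = 8500.0 mV / 28.3 mV
G = 300.35

300.35


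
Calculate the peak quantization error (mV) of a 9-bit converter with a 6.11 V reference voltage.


The maximum quantization error is +/- LSB/2.
LSB = Vref / 2^n = 6.11 / 512 = 0.01193359 V
Max error = LSB / 2 = 0.01193359 / 2 = 0.0059668 V
Max error = 5.9668 mV

5.9668 mV


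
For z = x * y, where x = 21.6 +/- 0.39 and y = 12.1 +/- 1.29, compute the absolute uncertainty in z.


For a product z = x*y, the relative uncertainty is:
uz/z = sqrt((ux/x)^2 + (uy/y)^2)
Relative uncertainties: ux/x = 0.39/21.6 = 0.018056
uy/y = 1.29/12.1 = 0.106612
z = 21.6 * 12.1 = 261.4
uz = 261.4 * sqrt(0.018056^2 + 0.106612^2) = 28.261

28.261


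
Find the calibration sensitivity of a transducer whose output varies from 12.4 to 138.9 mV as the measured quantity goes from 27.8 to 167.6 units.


Sensitivity = (y2 - y1) / (x2 - x1).
S = (138.9 - 12.4) / (167.6 - 27.8)
S = 126.5 / 139.8
S = 0.9049 mV/unit

0.9049 mV/unit


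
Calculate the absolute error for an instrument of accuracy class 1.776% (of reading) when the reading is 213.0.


Absolute error = (accuracy% / 100) * reading.
Error = (1.776 / 100) * 213.0
Error = 0.01776 * 213.0
Error = 3.7829

3.7829


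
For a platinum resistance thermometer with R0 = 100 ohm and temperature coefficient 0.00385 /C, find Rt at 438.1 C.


The RTD equation: Rt = R0 * (1 + alpha * T).
Rt = 100 * (1 + 0.00385 * 438.1)
Rt = 100 * (1 + 1.686685)
Rt = 100 * 2.686685
Rt = 268.668 ohm

268.668 ohm


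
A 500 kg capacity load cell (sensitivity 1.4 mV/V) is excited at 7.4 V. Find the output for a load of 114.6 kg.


Vout = rated_output * Vex * (load / capacity).
Vout = 1.4 * 7.4 * (114.6 / 500)
Vout = 1.4 * 7.4 * 0.2292
Vout = 2.375 mV

2.375 mV


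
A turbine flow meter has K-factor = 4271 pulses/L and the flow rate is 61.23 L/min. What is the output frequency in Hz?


Frequency = K * Q / 60 (converting L/min to L/s).
f = 4271 * 61.23 / 60
f = 261513.33 / 60
f = 4358.56 Hz

4358.56 Hz


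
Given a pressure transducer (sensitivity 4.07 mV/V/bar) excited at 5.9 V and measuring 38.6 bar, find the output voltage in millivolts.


Output = sensitivity * Vex * P.
Vout = 4.07 * 5.9 * 38.6
Vout = 24.013 * 38.6
Vout = 926.9 mV

926.9 mV


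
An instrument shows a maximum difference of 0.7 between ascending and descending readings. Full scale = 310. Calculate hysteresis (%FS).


Hysteresis = (max difference / full scale) * 100%.
H = (0.7 / 310) * 100
H = 0.226 %FS

0.226 %FS


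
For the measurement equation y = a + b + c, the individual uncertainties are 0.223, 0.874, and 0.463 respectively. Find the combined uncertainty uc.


For a sum of independent quantities, uc = sqrt(u1^2 + u2^2 + u3^2).
uc = sqrt(0.223^2 + 0.874^2 + 0.463^2)
uc = sqrt(0.049729 + 0.763876 + 0.214369)
uc = 1.0139

1.0139


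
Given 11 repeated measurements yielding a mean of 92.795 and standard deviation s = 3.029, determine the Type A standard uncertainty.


The standard uncertainty for Type A evaluation is u = s / sqrt(n).
u = 3.029 / sqrt(11)
u = 3.029 / 3.3166
u = 0.9133

0.9133


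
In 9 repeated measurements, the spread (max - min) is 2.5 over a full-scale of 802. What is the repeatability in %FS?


Repeatability = (spread / full scale) * 100%.
R = (2.5 / 802) * 100
R = 0.312 %FS

0.312 %FS


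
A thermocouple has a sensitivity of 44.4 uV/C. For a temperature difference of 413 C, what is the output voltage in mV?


The thermocouple output V = sensitivity * dT.
V = 44.4 uV/C * 413 C
V = 18337.2 uV
V = 18.337 mV

18.337 mV


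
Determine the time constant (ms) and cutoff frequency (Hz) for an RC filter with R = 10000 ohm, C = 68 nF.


Time constant: tau = R * C.
tau = 10000 * 6.80e-08 = 0.00068 s
tau = 0.68 ms
Cutoff frequency: fc = 1 / (2*pi*R*C).
fc = 1 / (2*pi*0.00068) = 234.05 Hz

tau = 0.68 ms, fc = 234.05 Hz


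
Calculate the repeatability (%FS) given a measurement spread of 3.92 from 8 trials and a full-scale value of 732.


Repeatability = (spread / full scale) * 100%.
R = (3.92 / 732) * 100
R = 0.536 %FS

0.536 %FS


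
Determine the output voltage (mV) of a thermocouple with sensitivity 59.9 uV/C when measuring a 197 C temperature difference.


The thermocouple output V = sensitivity * dT.
V = 59.9 uV/C * 197 C
V = 11800.3 uV
V = 11.8 mV

11.8 mV


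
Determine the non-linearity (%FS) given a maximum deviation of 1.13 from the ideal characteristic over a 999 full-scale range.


Linearity error = (max deviation / full scale) * 100%.
Linearity = (1.13 / 999) * 100
Linearity = 0.113 %FS

0.113 %FS


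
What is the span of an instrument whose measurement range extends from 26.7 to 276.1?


Span = upper range - lower range.
Span = 276.1 - (26.7)
Span = 249.4

249.4


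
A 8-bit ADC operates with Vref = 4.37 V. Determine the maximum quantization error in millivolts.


The maximum quantization error is +/- LSB/2.
LSB = Vref / 2^n = 4.37 / 256 = 0.01707031 V
Max error = LSB / 2 = 0.01707031 / 2 = 0.00853516 V
Max error = 8.5352 mV

8.5352 mV


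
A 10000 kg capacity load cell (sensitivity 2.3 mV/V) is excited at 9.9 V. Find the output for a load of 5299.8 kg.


Vout = rated_output * Vex * (load / capacity).
Vout = 2.3 * 9.9 * (5299.8 / 10000)
Vout = 2.3 * 9.9 * 0.52998
Vout = 12.068 mV

12.068 mV


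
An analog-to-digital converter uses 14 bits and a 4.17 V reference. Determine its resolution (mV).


The resolution (LSB) of an ADC is Vref / 2^n.
LSB = 4.17 / 2^14
LSB = 4.17 / 16384
LSB = 0.00025452 V = 0.2545166 mV

0.2545166 mV


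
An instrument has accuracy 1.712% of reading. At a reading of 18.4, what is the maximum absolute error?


Absolute error = (accuracy% / 100) * reading.
Error = (1.712 / 100) * 18.4
Error = 0.01712 * 18.4
Error = 0.315

0.315


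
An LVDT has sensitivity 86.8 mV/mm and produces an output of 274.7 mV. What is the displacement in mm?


Displacement = Vout / sensitivity.
d = 274.7 / 86.8
d = 3.165 mm

3.165 mm


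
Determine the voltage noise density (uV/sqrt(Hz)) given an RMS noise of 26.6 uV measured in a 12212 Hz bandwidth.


Noise spectral density = Vrms / sqrt(BW).
NSD = 26.6 / sqrt(12212)
NSD = 26.6 / 110.5079
NSD = 0.2407 uV/sqrt(Hz)

0.2407 uV/sqrt(Hz)


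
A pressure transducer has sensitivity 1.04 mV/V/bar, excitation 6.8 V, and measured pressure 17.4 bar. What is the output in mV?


Output = sensitivity * Vex * P.
Vout = 1.04 * 6.8 * 17.4
Vout = 7.072 * 17.4
Vout = 123.05 mV

123.05 mV


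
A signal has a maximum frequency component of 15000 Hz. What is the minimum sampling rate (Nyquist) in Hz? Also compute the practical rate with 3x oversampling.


By Nyquist theorem, fs_min = 2 * fmax.
fs_min = 2 * 15000 = 30000 Hz
Practical rate = 3 * fs_min = 3 * 30000 = 90000 Hz

fs_min = 30000 Hz, fs_practical = 90000 Hz


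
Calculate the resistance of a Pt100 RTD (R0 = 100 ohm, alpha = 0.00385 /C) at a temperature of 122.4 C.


The RTD equation: Rt = R0 * (1 + alpha * T).
Rt = 100 * (1 + 0.00385 * 122.4)
Rt = 100 * (1 + 0.47124)
Rt = 100 * 1.47124
Rt = 147.124 ohm

147.124 ohm


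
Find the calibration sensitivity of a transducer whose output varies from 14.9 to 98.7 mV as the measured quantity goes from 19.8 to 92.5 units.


Sensitivity = (y2 - y1) / (x2 - x1).
S = (98.7 - 14.9) / (92.5 - 19.8)
S = 83.8 / 72.7
S = 1.1527 mV/unit

1.1527 mV/unit


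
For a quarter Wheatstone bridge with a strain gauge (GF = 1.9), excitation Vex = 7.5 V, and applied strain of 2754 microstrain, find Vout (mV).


Quarter bridge output: Vout = (GF * epsilon * Vex) / 4.
Vout = (1.9 * 2754e-6 * 7.5) / 4
Vout = 0.0392445 / 4 V
Vout = 0.00981112 V = 9.8111 mV

9.8111 mV


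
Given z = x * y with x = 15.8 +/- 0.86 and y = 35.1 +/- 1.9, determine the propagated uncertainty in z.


For a product z = x*y, the relative uncertainty is:
uz/z = sqrt((ux/x)^2 + (uy/y)^2)
Relative uncertainties: ux/x = 0.86/15.8 = 0.05443
uy/y = 1.9/35.1 = 0.054131
z = 15.8 * 35.1 = 554.6
uz = 554.6 * sqrt(0.05443^2 + 0.054131^2) = 42.572

42.572


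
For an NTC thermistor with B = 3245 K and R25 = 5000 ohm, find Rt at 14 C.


NTC thermistor equation: Rt = R25 * exp(B * (1/T - 1/T25)).
T in Kelvin: 287.15 K, T25 = 298.15 K
1/T - 1/T25 = 1/287.15 - 1/298.15 = 0.00012848
B * (1/T - 1/T25) = 3245 * 0.00012848 = 0.4169
Rt = 5000 * exp(0.4169) = 7586.5 ohm

7586.5 ohm


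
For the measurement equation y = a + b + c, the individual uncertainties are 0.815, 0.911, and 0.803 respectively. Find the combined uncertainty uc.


For a sum of independent quantities, uc = sqrt(u1^2 + u2^2 + u3^2).
uc = sqrt(0.815^2 + 0.911^2 + 0.803^2)
uc = sqrt(0.664225 + 0.829921 + 0.644809)
uc = 1.4625

1.4625


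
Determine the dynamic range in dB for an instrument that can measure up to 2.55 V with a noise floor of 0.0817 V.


Dynamic range = 20 * log10(Vmax / Vnoise).
DR = 20 * log10(2.55 / 0.0817)
DR = 20 * log10(31.21)
DR = 29.89 dB

29.89 dB


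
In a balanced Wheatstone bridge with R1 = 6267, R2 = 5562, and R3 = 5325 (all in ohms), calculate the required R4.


At balance: R1*R4 = R2*R3, so R4 = R2*R3/R1.
R4 = 5562 * 5325 / 6267
R4 = 29617650 / 6267
R4 = 4725.97 ohm

4725.97 ohm


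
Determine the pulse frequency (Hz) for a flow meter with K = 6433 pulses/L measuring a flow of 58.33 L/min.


Frequency = K * Q / 60 (converting L/min to L/s).
f = 6433 * 58.33 / 60
f = 375236.89 / 60
f = 6253.95 Hz

6253.95 Hz


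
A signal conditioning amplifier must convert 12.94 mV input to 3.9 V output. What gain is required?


Gain = Vout / Vin (converting to same units).
G = 3.9 V / 12.94 mV
G = 3900.0 mV / 12.94 mV
G = 301.39

301.39


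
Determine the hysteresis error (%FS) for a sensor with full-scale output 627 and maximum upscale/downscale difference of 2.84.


Hysteresis = (max difference / full scale) * 100%.
H = (2.84 / 627) * 100
H = 0.453 %FS

0.453 %FS


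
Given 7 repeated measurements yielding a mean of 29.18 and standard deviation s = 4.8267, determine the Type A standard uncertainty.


The standard uncertainty for Type A evaluation is u = s / sqrt(n).
u = 4.8267 / sqrt(7)
u = 4.8267 / 2.6458
u = 1.8243

1.8243


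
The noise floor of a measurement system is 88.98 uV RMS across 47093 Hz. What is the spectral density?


Noise spectral density = Vrms / sqrt(BW).
NSD = 88.98 / sqrt(47093)
NSD = 88.98 / 217.0092
NSD = 0.41 uV/sqrt(Hz)

0.41 uV/sqrt(Hz)


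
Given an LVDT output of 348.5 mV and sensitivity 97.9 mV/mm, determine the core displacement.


Displacement = Vout / sensitivity.
d = 348.5 / 97.9
d = 3.56 mm

3.56 mm


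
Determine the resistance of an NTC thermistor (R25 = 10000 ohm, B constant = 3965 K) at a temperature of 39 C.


NTC thermistor equation: Rt = R25 * exp(B * (1/T - 1/T25)).
T in Kelvin: 312.15 K, T25 = 298.15 K
1/T - 1/T25 = 1/312.15 - 1/298.15 = -0.00015043
B * (1/T - 1/T25) = 3965 * -0.00015043 = -0.5964
Rt = 10000 * exp(-0.5964) = 5507.6 ohm

5507.6 ohm


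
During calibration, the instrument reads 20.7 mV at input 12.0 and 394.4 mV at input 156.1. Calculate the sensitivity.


Sensitivity = (y2 - y1) / (x2 - x1).
S = (394.4 - 20.7) / (156.1 - 12.0)
S = 373.7 / 144.1
S = 2.5933 mV/unit

2.5933 mV/unit


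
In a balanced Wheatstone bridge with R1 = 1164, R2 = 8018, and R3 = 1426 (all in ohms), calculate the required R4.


At balance: R1*R4 = R2*R3, so R4 = R2*R3/R1.
R4 = 8018 * 1426 / 1164
R4 = 11433668 / 1164
R4 = 9822.74 ohm

9822.74 ohm


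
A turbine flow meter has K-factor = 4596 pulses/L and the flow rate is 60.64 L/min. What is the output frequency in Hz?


Frequency = K * Q / 60 (converting L/min to L/s).
f = 4596 * 60.64 / 60
f = 278701.44 / 60
f = 4645.02 Hz

4645.02 Hz


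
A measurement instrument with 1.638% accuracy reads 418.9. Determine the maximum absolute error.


Absolute error = (accuracy% / 100) * reading.
Error = (1.638 / 100) * 418.9
Error = 0.01638 * 418.9
Error = 6.8616

6.8616


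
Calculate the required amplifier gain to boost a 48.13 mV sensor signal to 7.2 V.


Gain = Vout / Vin (converting to same units).
G = 7.2 V / 48.13 mV
G = 7200.0 mV / 48.13 mV
G = 149.59

149.59


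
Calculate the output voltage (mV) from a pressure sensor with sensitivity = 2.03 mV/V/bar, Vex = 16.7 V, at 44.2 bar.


Output = sensitivity * Vex * P.
Vout = 2.03 * 16.7 * 44.2
Vout = 33.901 * 44.2
Vout = 1498.42 mV

1498.42 mV


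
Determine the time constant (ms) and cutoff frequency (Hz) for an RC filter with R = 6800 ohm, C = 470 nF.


Time constant: tau = R * C.
tau = 6800 * 4.70e-07 = 0.003196 s
tau = 3.196 ms
Cutoff frequency: fc = 1 / (2*pi*R*C).
fc = 1 / (2*pi*0.003196) = 49.8 Hz

tau = 3.196 ms, fc = 49.8 Hz


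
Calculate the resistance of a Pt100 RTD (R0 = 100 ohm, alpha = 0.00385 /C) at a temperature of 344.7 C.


The RTD equation: Rt = R0 * (1 + alpha * T).
Rt = 100 * (1 + 0.00385 * 344.7)
Rt = 100 * (1 + 1.327095)
Rt = 100 * 2.327095
Rt = 232.709 ohm

232.709 ohm


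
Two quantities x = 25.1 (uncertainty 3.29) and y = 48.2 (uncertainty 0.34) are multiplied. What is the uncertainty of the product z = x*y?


For a product z = x*y, the relative uncertainty is:
uz/z = sqrt((ux/x)^2 + (uy/y)^2)
Relative uncertainties: ux/x = 3.29/25.1 = 0.131076
uy/y = 0.34/48.2 = 0.007054
z = 25.1 * 48.2 = 1209.8
uz = 1209.8 * sqrt(0.131076^2 + 0.007054^2) = 158.807

158.807


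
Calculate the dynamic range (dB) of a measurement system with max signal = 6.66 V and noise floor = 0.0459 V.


Dynamic range = 20 * log10(Vmax / Vnoise).
DR = 20 * log10(6.66 / 0.0459)
DR = 20 * log10(145.1)
DR = 43.23 dB

43.23 dB


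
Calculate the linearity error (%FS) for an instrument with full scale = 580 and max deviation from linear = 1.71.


Linearity error = (max deviation / full scale) * 100%.
Linearity = (1.71 / 580) * 100
Linearity = 0.295 %FS

0.295 %FS


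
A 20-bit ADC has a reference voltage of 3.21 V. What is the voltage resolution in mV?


The resolution (LSB) of an ADC is Vref / 2^n.
LSB = 3.21 / 2^20
LSB = 3.21 / 1048576
LSB = 3.06e-06 V = 0.00306129 mV

0.00306129 mV


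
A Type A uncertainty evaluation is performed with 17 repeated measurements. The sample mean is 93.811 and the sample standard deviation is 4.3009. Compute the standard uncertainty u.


The standard uncertainty for Type A evaluation is u = s / sqrt(n).
u = 4.3009 / sqrt(17)
u = 4.3009 / 4.1231
u = 1.0431

1.0431


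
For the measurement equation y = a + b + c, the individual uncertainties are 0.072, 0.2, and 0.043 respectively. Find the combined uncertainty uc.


For a sum of independent quantities, uc = sqrt(u1^2 + u2^2 + u3^2).
uc = sqrt(0.072^2 + 0.2^2 + 0.043^2)
uc = sqrt(0.005184 + 0.04 + 0.001849)
uc = 0.2169

0.2169


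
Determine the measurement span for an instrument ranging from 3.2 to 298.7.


Span = upper range - lower range.
Span = 298.7 - (3.2)
Span = 295.5

295.5


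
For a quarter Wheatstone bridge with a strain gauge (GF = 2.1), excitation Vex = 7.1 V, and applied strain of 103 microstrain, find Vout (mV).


Quarter bridge output: Vout = (GF * epsilon * Vex) / 4.
Vout = (2.1 * 103e-6 * 7.1) / 4
Vout = 0.00153573 / 4 V
Vout = 0.00038393 V = 0.3839 mV

0.3839 mV


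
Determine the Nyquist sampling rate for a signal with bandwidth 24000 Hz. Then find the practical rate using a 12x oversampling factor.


By Nyquist theorem, fs_min = 2 * fmax.
fs_min = 2 * 24000 = 48000 Hz
Practical rate = 12 * fs_min = 12 * 48000 = 576000 Hz

fs_min = 48000 Hz, fs_practical = 576000 Hz


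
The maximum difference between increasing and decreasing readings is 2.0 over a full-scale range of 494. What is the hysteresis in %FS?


Hysteresis = (max difference / full scale) * 100%.
H = (2.0 / 494) * 100
H = 0.405 %FS

0.405 %FS


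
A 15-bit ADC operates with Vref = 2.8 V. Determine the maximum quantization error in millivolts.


The maximum quantization error is +/- LSB/2.
LSB = Vref / 2^n = 2.8 / 32768 = 8.545e-05 V
Max error = LSB / 2 = 8.545e-05 / 2 = 4.272e-05 V
Max error = 0.0427 mV

0.0427 mV


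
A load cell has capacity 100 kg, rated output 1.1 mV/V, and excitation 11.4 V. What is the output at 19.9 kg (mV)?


Vout = rated_output * Vex * (load / capacity).
Vout = 1.1 * 11.4 * (19.9 / 100)
Vout = 1.1 * 11.4 * 0.199
Vout = 2.495 mV

2.495 mV


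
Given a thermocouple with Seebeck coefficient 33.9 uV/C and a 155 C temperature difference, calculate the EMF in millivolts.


The thermocouple output V = sensitivity * dT.
V = 33.9 uV/C * 155 C
V = 5254.5 uV
V = 5.255 mV

5.255 mV


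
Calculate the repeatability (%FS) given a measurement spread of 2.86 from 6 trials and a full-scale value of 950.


Repeatability = (spread / full scale) * 100%.
R = (2.86 / 950) * 100
R = 0.301 %FS

0.301 %FS


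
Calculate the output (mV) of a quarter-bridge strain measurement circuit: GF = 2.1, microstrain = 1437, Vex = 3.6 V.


Quarter bridge output: Vout = (GF * epsilon * Vex) / 4.
Vout = (2.1 * 1437e-6 * 3.6) / 4
Vout = 0.01086372 / 4 V
Vout = 0.00271593 V = 2.7159 mV

2.7159 mV


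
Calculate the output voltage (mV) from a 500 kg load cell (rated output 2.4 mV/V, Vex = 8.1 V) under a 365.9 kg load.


Vout = rated_output * Vex * (load / capacity).
Vout = 2.4 * 8.1 * (365.9 / 500)
Vout = 2.4 * 8.1 * 0.7318
Vout = 14.226 mV

14.226 mV


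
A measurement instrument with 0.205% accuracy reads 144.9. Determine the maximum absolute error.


Absolute error = (accuracy% / 100) * reading.
Error = (0.205 / 100) * 144.9
Error = 0.00205 * 144.9
Error = 0.297

0.297


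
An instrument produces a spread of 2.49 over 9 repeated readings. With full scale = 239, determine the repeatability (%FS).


Repeatability = (spread / full scale) * 100%.
R = (2.49 / 239) * 100
R = 1.042 %FS

1.042 %FS


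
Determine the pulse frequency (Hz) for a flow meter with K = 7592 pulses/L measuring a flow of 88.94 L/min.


Frequency = K * Q / 60 (converting L/min to L/s).
f = 7592 * 88.94 / 60
f = 675232.48 / 60
f = 11253.87 Hz

11253.87 Hz


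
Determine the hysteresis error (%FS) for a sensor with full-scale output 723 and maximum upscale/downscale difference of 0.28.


Hysteresis = (max difference / full scale) * 100%.
H = (0.28 / 723) * 100
H = 0.039 %FS

0.039 %FS


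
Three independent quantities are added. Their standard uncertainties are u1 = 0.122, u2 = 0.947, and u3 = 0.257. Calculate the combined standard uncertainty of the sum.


For a sum of independent quantities, uc = sqrt(u1^2 + u2^2 + u3^2).
uc = sqrt(0.122^2 + 0.947^2 + 0.257^2)
uc = sqrt(0.014884 + 0.896809 + 0.066049)
uc = 0.9888

0.9888


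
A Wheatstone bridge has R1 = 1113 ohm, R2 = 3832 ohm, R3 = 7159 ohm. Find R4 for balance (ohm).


At balance: R1*R4 = R2*R3, so R4 = R2*R3/R1.
R4 = 3832 * 7159 / 1113
R4 = 27433288 / 1113
R4 = 24648.06 ohm

24648.06 ohm


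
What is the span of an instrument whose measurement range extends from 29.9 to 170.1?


Span = upper range - lower range.
Span = 170.1 - (29.9)
Span = 140.2

140.2


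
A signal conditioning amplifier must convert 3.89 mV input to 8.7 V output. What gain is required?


Gain = Vout / Vin (converting to same units).
G = 8.7 V / 3.89 mV
G = 8700.0 mV / 3.89 mV
G = 2236.5

2236.5


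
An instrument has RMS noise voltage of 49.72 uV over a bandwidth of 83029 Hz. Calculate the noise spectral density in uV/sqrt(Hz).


Noise spectral density = Vrms / sqrt(BW).
NSD = 49.72 / sqrt(83029)
NSD = 49.72 / 288.1475
NSD = 0.1726 uV/sqrt(Hz)

0.1726 uV/sqrt(Hz)


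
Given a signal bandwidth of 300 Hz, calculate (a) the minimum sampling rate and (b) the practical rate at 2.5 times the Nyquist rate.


By Nyquist theorem, fs_min = 2 * fmax.
fs_min = 2 * 300 = 600 Hz
Practical rate = 2.5 * fs_min = 2.5 * 600 = 1500 Hz

fs_min = 600 Hz, fs_practical = 1500 Hz


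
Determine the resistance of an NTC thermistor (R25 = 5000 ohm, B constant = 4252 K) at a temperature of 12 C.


NTC thermistor equation: Rt = R25 * exp(B * (1/T - 1/T25)).
T in Kelvin: 285.15 K, T25 = 298.15 K
1/T - 1/T25 = 1/285.15 - 1/298.15 = 0.00015291
B * (1/T - 1/T25) = 4252 * 0.00015291 = 0.6502
Rt = 5000 * exp(0.6502) = 9579.4 ohm

9579.4 ohm


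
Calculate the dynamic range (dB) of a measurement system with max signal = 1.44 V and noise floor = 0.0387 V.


Dynamic range = 20 * log10(Vmax / Vnoise).
DR = 20 * log10(1.44 / 0.0387)
DR = 20 * log10(37.21)
DR = 31.41 dB

31.41 dB


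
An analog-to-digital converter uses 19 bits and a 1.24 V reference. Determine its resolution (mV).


The resolution (LSB) of an ADC is Vref / 2^n.
LSB = 1.24 / 2^19
LSB = 1.24 / 524288
LSB = 2.37e-06 V = 0.00236511 mV

0.00236511 mV


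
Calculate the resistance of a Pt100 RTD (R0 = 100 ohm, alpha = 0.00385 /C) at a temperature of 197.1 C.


The RTD equation: Rt = R0 * (1 + alpha * T).
Rt = 100 * (1 + 0.00385 * 197.1)
Rt = 100 * (1 + 0.758835)
Rt = 100 * 1.758835
Rt = 175.883 ohm

175.883 ohm


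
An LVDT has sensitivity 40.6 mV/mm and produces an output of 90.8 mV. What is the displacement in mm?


Displacement = Vout / sensitivity.
d = 90.8 / 40.6
d = 2.236 mm

2.236 mm


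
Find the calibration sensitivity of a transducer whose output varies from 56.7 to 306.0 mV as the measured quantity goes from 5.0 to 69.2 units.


Sensitivity = (y2 - y1) / (x2 - x1).
S = (306.0 - 56.7) / (69.2 - 5.0)
S = 249.3 / 64.2
S = 3.8832 mV/unit

3.8832 mV/unit


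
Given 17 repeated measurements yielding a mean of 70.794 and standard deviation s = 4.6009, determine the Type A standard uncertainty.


The standard uncertainty for Type A evaluation is u = s / sqrt(n).
u = 4.6009 / sqrt(17)
u = 4.6009 / 4.1231
u = 1.1159

1.1159


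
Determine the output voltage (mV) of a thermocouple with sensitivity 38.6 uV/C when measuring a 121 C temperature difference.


The thermocouple output V = sensitivity * dT.
V = 38.6 uV/C * 121 C
V = 4670.6 uV
V = 4.671 mV

4.671 mV


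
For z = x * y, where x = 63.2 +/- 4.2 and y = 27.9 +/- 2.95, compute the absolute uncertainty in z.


For a product z = x*y, the relative uncertainty is:
uz/z = sqrt((ux/x)^2 + (uy/y)^2)
Relative uncertainties: ux/x = 4.2/63.2 = 0.066456
uy/y = 2.95/27.9 = 0.105735
z = 63.2 * 27.9 = 1763.3
uz = 1763.3 * sqrt(0.066456^2 + 0.105735^2) = 220.207

220.207


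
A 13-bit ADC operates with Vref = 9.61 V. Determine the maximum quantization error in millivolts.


The maximum quantization error is +/- LSB/2.
LSB = Vref / 2^n = 9.61 / 8192 = 0.0011731 V
Max error = LSB / 2 = 0.0011731 / 2 = 0.00058655 V
Max error = 0.5865 mV

0.5865 mV


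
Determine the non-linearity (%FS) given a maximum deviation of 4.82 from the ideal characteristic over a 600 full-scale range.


Linearity error = (max deviation / full scale) * 100%.
Linearity = (4.82 / 600) * 100
Linearity = 0.803 %FS

0.803 %FS


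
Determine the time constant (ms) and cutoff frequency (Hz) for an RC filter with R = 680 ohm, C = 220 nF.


Time constant: tau = R * C.
tau = 680 * 2.20e-07 = 0.0001496 s
tau = 0.1496 ms
Cutoff frequency: fc = 1 / (2*pi*R*C).
fc = 1 / (2*pi*0.0001496) = 1063.87 Hz

tau = 0.1496 ms, fc = 1063.87 Hz


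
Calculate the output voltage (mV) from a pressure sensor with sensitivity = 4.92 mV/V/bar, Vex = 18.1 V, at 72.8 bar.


Output = sensitivity * Vex * P.
Vout = 4.92 * 18.1 * 72.8
Vout = 89.052 * 72.8
Vout = 6482.99 mV

6482.99 mV


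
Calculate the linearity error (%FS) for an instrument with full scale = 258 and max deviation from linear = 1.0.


Linearity error = (max deviation / full scale) * 100%.
Linearity = (1.0 / 258) * 100
Linearity = 0.388 %FS

0.388 %FS


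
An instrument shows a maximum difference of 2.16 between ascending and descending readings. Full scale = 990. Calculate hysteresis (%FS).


Hysteresis = (max difference / full scale) * 100%.
H = (2.16 / 990) * 100
H = 0.218 %FS

0.218 %FS


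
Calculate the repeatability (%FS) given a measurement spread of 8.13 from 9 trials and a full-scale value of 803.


Repeatability = (spread / full scale) * 100%.
R = (8.13 / 803) * 100
R = 1.012 %FS

1.012 %FS


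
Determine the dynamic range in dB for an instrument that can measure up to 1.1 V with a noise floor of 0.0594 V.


Dynamic range = 20 * log10(Vmax / Vnoise).
DR = 20 * log10(1.1 / 0.0594)
DR = 20 * log10(18.52)
DR = 25.35 dB

25.35 dB


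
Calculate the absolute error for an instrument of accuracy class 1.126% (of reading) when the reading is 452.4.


Absolute error = (accuracy% / 100) * reading.
Error = (1.126 / 100) * 452.4
Error = 0.01126 * 452.4
Error = 5.094

5.094


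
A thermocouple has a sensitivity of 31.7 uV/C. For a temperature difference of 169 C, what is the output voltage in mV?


The thermocouple output V = sensitivity * dT.
V = 31.7 uV/C * 169 C
V = 5357.3 uV
V = 5.357 mV

5.357 mV


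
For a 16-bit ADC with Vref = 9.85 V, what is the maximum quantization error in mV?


The maximum quantization error is +/- LSB/2.
LSB = Vref / 2^n = 9.85 / 65536 = 0.0001503 V
Max error = LSB / 2 = 0.0001503 / 2 = 7.515e-05 V
Max error = 0.0751 mV

0.0751 mV


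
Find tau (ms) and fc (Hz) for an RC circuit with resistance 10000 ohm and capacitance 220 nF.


Time constant: tau = R * C.
tau = 10000 * 2.20e-07 = 0.0022 s
tau = 2.2 ms
Cutoff frequency: fc = 1 / (2*pi*R*C).
fc = 1 / (2*pi*0.0022) = 72.34 Hz

tau = 2.2 ms, fc = 72.34 Hz


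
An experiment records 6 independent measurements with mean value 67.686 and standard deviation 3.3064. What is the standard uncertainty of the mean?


The standard uncertainty for Type A evaluation is u = s / sqrt(n).
u = 3.3064 / sqrt(6)
u = 3.3064 / 2.4495
u = 1.3498

1.3498


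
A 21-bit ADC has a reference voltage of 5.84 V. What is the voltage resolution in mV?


The resolution (LSB) of an ADC is Vref / 2^n.
LSB = 5.84 / 2^21
LSB = 5.84 / 2097152
LSB = 2.78e-06 V = 0.00278473 mV

0.00278473 mV


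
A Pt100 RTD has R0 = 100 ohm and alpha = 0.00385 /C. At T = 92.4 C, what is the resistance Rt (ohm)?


The RTD equation: Rt = R0 * (1 + alpha * T).
Rt = 100 * (1 + 0.00385 * 92.4)
Rt = 100 * (1 + 0.35574)
Rt = 100 * 1.35574
Rt = 135.574 ohm

135.574 ohm


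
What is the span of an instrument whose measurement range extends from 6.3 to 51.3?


Span = upper range - lower range.
Span = 51.3 - (6.3)
Span = 45.0

45.0


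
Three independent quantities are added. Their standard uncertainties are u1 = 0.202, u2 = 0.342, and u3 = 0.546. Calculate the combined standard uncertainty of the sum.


For a sum of independent quantities, uc = sqrt(u1^2 + u2^2 + u3^2).
uc = sqrt(0.202^2 + 0.342^2 + 0.546^2)
uc = sqrt(0.040804 + 0.116964 + 0.298116)
uc = 0.6752

0.6752


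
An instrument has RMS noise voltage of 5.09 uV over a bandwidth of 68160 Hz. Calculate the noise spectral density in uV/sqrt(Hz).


Noise spectral density = Vrms / sqrt(BW).
NSD = 5.09 / sqrt(68160)
NSD = 5.09 / 261.0747
NSD = 0.0195 uV/sqrt(Hz)

0.0195 uV/sqrt(Hz)


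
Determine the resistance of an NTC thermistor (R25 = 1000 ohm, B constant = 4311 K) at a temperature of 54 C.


NTC thermistor equation: Rt = R25 * exp(B * (1/T - 1/T25)).
T in Kelvin: 327.15 K, T25 = 298.15 K
1/T - 1/T25 = 1/327.15 - 1/298.15 = -0.00029731
B * (1/T - 1/T25) = 4311 * -0.00029731 = -1.2817
Rt = 1000 * exp(-1.2817) = 277.6 ohm

277.6 ohm


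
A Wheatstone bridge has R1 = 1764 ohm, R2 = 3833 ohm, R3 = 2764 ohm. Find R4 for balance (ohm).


At balance: R1*R4 = R2*R3, so R4 = R2*R3/R1.
R4 = 3833 * 2764 / 1764
R4 = 10594412 / 1764
R4 = 6005.9 ohm

6005.9 ohm


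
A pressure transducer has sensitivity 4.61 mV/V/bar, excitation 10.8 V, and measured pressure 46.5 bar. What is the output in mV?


Output = sensitivity * Vex * P.
Vout = 4.61 * 10.8 * 46.5
Vout = 49.788 * 46.5
Vout = 2315.14 mV

2315.14 mV


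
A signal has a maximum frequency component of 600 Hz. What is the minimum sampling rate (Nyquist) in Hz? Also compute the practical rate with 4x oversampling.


By Nyquist theorem, fs_min = 2 * fmax.
fs_min = 2 * 600 = 1200 Hz
Practical rate = 4 * fs_min = 4 * 1200 = 4800 Hz

fs_min = 1200 Hz, fs_practical = 4800 Hz


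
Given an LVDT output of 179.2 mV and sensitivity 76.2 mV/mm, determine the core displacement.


Displacement = Vout / sensitivity.
d = 179.2 / 76.2
d = 2.352 mm

2.352 mm


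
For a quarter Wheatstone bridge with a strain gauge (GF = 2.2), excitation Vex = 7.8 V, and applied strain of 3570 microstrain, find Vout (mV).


Quarter bridge output: Vout = (GF * epsilon * Vex) / 4.
Vout = (2.2 * 3570e-6 * 7.8) / 4
Vout = 0.0612612 / 4 V
Vout = 0.0153153 V = 15.3153 mV

15.3153 mV


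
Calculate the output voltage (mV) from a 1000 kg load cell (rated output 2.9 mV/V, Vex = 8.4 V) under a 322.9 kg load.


Vout = rated_output * Vex * (load / capacity).
Vout = 2.9 * 8.4 * (322.9 / 1000)
Vout = 2.9 * 8.4 * 0.3229
Vout = 7.866 mV

7.866 mV


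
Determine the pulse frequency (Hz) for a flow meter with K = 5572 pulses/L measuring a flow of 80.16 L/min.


Frequency = K * Q / 60 (converting L/min to L/s).
f = 5572 * 80.16 / 60
f = 446651.52 / 60
f = 7444.19 Hz

7444.19 Hz


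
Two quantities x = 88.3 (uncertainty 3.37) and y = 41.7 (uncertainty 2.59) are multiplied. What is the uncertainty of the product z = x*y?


For a product z = x*y, the relative uncertainty is:
uz/z = sqrt((ux/x)^2 + (uy/y)^2)
Relative uncertainties: ux/x = 3.37/88.3 = 0.038165
uy/y = 2.59/41.7 = 0.06211
z = 88.3 * 41.7 = 3682.1
uz = 3682.1 * sqrt(0.038165^2 + 0.06211^2) = 268.423

268.423


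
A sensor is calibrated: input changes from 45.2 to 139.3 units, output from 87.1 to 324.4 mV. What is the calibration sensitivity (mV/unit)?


Sensitivity = (y2 - y1) / (x2 - x1).
S = (324.4 - 87.1) / (139.3 - 45.2)
S = 237.3 / 94.1
S = 2.5218 mV/unit

2.5218 mV/unit


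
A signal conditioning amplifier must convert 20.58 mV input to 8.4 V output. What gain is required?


Gain = Vout / Vin (converting to same units).
G = 8.4 V / 20.58 mV
G = 8400.0 mV / 20.58 mV
G = 408.16

408.16


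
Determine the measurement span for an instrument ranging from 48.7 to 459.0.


Span = upper range - lower range.
Span = 459.0 - (48.7)
Span = 410.3

410.3


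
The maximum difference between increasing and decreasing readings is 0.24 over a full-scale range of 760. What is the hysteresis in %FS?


Hysteresis = (max difference / full scale) * 100%.
H = (0.24 / 760) * 100
H = 0.032 %FS

0.032 %FS


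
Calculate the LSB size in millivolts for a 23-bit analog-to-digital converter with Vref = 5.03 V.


The resolution (LSB) of an ADC is Vref / 2^n.
LSB = 5.03 / 2^23
LSB = 5.03 / 8388608
LSB = 6e-07 V = 0.00059962 mV

0.00059962 mV


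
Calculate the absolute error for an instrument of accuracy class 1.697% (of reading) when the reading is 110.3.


Absolute error = (accuracy% / 100) * reading.
Error = (1.697 / 100) * 110.3
Error = 0.01697 * 110.3
Error = 1.8718

1.8718


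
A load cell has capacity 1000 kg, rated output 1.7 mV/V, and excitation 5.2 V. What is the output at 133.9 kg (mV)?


Vout = rated_output * Vex * (load / capacity).
Vout = 1.7 * 5.2 * (133.9 / 1000)
Vout = 1.7 * 5.2 * 0.1339
Vout = 1.184 mV

1.184 mV


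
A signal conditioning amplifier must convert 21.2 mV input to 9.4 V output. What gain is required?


Gain = Vout / Vin (converting to same units).
G = 9.4 V / 21.2 mV
G = 9400.0 mV / 21.2 mV
G = 443.4

443.4


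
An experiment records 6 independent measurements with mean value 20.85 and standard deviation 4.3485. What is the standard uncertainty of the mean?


The standard uncertainty for Type A evaluation is u = s / sqrt(n).
u = 4.3485 / sqrt(6)
u = 4.3485 / 2.4495
u = 1.7753

1.7753


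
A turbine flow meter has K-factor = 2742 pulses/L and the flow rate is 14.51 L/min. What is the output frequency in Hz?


Frequency = K * Q / 60 (converting L/min to L/s).
f = 2742 * 14.51 / 60
f = 39786.42 / 60
f = 663.11 Hz

663.11 Hz


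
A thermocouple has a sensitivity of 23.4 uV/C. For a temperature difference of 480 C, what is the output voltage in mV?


The thermocouple output V = sensitivity * dT.
V = 23.4 uV/C * 480 C
V = 11232.0 uV
V = 11.232 mV

11.232 mV


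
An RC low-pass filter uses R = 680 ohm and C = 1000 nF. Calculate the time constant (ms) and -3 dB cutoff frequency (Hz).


Time constant: tau = R * C.
tau = 680 * 1.00e-06 = 0.00068 s
tau = 0.68 ms
Cutoff frequency: fc = 1 / (2*pi*R*C).
fc = 1 / (2*pi*0.00068) = 234.05 Hz

tau = 0.68 ms, fc = 234.05 Hz


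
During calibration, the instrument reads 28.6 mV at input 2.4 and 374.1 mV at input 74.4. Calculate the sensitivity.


Sensitivity = (y2 - y1) / (x2 - x1).
S = (374.1 - 28.6) / (74.4 - 2.4)
S = 345.5 / 72.0
S = 4.7986 mV/unit

4.7986 mV/unit


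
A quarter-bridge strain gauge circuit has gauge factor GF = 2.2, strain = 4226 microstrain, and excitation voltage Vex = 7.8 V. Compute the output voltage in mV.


Quarter bridge output: Vout = (GF * epsilon * Vex) / 4.
Vout = (2.2 * 4226e-6 * 7.8) / 4
Vout = 0.07251816 / 4 V
Vout = 0.01812954 V = 18.1295 mV

18.1295 mV


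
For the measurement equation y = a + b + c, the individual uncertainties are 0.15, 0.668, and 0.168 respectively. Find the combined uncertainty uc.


For a sum of independent quantities, uc = sqrt(u1^2 + u2^2 + u3^2).
uc = sqrt(0.15^2 + 0.668^2 + 0.168^2)
uc = sqrt(0.0225 + 0.446224 + 0.028224)
uc = 0.7049

0.7049


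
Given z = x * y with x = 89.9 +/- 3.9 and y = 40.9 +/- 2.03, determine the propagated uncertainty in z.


For a product z = x*y, the relative uncertainty is:
uz/z = sqrt((ux/x)^2 + (uy/y)^2)
Relative uncertainties: ux/x = 3.9/89.9 = 0.043382
uy/y = 2.03/40.9 = 0.049633
z = 89.9 * 40.9 = 3676.9
uz = 3676.9 * sqrt(0.043382^2 + 0.049633^2) = 242.381

242.381


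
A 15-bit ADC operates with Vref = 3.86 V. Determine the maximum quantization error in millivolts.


The maximum quantization error is +/- LSB/2.
LSB = Vref / 2^n = 3.86 / 32768 = 0.0001178 V
Max error = LSB / 2 = 0.0001178 / 2 = 5.89e-05 V
Max error = 0.0589 mV

0.0589 mV


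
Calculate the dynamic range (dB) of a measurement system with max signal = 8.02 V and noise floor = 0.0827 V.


Dynamic range = 20 * log10(Vmax / Vnoise).
DR = 20 * log10(8.02 / 0.0827)
DR = 20 * log10(96.98)
DR = 39.73 dB

39.73 dB


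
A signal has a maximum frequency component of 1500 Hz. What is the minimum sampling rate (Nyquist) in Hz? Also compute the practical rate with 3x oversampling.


By Nyquist theorem, fs_min = 2 * fmax.
fs_min = 2 * 1500 = 3000 Hz
Practical rate = 3 * fs_min = 3 * 3000 = 9000 Hz

fs_min = 3000 Hz, fs_practical = 9000 Hz


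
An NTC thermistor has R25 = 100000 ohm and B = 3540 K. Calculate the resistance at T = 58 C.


NTC thermistor equation: Rt = R25 * exp(B * (1/T - 1/T25)).
T in Kelvin: 331.15 K, T25 = 298.15 K
1/T - 1/T25 = 1/331.15 - 1/298.15 = -0.00033424
B * (1/T - 1/T25) = 3540 * -0.00033424 = -1.1832
Rt = 100000 * exp(-1.1832) = 30629.7 ohm

30629.7 ohm


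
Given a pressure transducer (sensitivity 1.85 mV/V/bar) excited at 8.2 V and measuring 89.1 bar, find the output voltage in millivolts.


Output = sensitivity * Vex * P.
Vout = 1.85 * 8.2 * 89.1
Vout = 15.17 * 89.1
Vout = 1351.65 mV

1351.65 mV


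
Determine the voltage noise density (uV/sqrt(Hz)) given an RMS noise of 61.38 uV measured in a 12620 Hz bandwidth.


Noise spectral density = Vrms / sqrt(BW).
NSD = 61.38 / sqrt(12620)
NSD = 61.38 / 112.3388
NSD = 0.5464 uV/sqrt(Hz)

0.5464 uV/sqrt(Hz)


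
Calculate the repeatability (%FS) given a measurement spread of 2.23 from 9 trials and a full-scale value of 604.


Repeatability = (spread / full scale) * 100%.
R = (2.23 / 604) * 100
R = 0.369 %FS

0.369 %FS


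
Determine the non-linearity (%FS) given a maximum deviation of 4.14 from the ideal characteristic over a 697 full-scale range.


Linearity error = (max deviation / full scale) * 100%.
Linearity = (4.14 / 697) * 100
Linearity = 0.594 %FS

0.594 %FS


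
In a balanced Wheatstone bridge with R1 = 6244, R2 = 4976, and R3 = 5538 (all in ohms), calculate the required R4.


At balance: R1*R4 = R2*R3, so R4 = R2*R3/R1.
R4 = 4976 * 5538 / 6244
R4 = 27557088 / 6244
R4 = 4413.37 ohm

4413.37 ohm


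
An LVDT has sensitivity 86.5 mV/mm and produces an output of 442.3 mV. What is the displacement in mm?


Displacement = Vout / sensitivity.
d = 442.3 / 86.5
d = 5.113 mm

5.113 mm


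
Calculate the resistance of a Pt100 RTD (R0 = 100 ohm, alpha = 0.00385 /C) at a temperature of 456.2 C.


The RTD equation: Rt = R0 * (1 + alpha * T).
Rt = 100 * (1 + 0.00385 * 456.2)
Rt = 100 * (1 + 1.75637)
Rt = 100 * 2.75637
Rt = 275.637 ohm

275.637 ohm


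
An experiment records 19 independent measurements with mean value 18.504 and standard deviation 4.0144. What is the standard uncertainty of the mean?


The standard uncertainty for Type A evaluation is u = s / sqrt(n).
u = 4.0144 / sqrt(19)
u = 4.0144 / 4.3589
u = 0.921

0.921


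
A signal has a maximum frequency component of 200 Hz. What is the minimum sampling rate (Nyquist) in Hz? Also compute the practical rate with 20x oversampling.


By Nyquist theorem, fs_min = 2 * fmax.
fs_min = 2 * 200 = 400 Hz
Practical rate = 20 * fs_min = 20 * 400 = 8000 Hz

fs_min = 400 Hz, fs_practical = 8000 Hz


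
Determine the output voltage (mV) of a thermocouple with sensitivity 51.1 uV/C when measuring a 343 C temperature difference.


The thermocouple output V = sensitivity * dT.
V = 51.1 uV/C * 343 C
V = 17527.3 uV
V = 17.527 mV

17.527 mV


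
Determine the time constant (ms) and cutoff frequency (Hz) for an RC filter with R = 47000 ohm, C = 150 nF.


Time constant: tau = R * C.
tau = 47000 * 1.50e-07 = 0.00705 s
tau = 7.05 ms
Cutoff frequency: fc = 1 / (2*pi*R*C).
fc = 1 / (2*pi*0.00705) = 22.58 Hz

tau = 7.05 ms, fc = 22.58 Hz


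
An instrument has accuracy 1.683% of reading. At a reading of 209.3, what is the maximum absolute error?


Absolute error = (accuracy% / 100) * reading.
Error = (1.683 / 100) * 209.3
Error = 0.01683 * 209.3
Error = 3.5225

3.5225
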